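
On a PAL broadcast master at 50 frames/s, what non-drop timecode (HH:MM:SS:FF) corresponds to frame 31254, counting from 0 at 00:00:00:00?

31254 ÷ 50 = 625 full seconds, remainder 4 frames.
625 s = 0 h 10 min 25 s.
Timecode: 00:10:25:04.

00:10:25:04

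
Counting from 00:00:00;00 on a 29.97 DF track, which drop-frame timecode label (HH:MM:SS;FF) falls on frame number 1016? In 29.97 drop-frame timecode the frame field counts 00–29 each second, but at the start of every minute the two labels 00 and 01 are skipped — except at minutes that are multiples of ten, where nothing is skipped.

Each 10-minute DF block holds 10 × 60 × 30 − 9 × 2 = 17982 frames. 1016 ÷ 17982 → 0 full blocks, remainder 1016.
Within the partial block the first minute is 1800 frames and each further minute 1798, so 0 further minute boundaries passed. Total skipped labels = 18 × 0 + 2 × 0 = 0.
Non-drop label index = 1016 + 0 = 1016; at 30 labels/s that is 00:00:33:26, i.e. DF 00:00:33;26.

00:00:33;26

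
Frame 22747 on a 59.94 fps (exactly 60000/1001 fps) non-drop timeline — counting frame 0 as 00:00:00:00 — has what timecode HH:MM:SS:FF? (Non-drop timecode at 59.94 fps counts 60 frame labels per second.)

00:06:19:07

22747 ÷ 60 = 379 full seconds, remainder 7 frames.
379 s = 0 h 6 min 19 s.
Timecode: 00:06:19:07.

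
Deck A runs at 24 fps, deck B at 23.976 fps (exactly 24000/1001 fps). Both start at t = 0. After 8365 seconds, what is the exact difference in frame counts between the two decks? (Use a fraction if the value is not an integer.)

28680/143 frames

A emits 24 × 8365 = 200760 frames; B emits 24000/1001 × 8365 = 28680000/143.
Difference = 28680/143 frames (≈ 200.5594); B is behind A.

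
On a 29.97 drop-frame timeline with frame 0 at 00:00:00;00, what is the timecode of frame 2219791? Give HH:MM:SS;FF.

Each 10-minute DF block holds 10 × 60 × 30 − 9 × 2 = 17982 frames. 2219791 ÷ 17982 → 123 full blocks, remainder 8005.
Within the partial block the first minute is 1800 frames and each further minute 1798, so 4 further minute boundaries passed. Total skipped labels = 18 × 123 + 2 × 4 = 2222.
Non-drop label index = 2219791 + 2222 = 2222013; at 30 labels/s that is 20:34:27:03, i.e. DF 20:34:27;03.

20:34:27;03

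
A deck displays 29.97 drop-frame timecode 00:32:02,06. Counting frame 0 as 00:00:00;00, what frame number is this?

57608

Complete 10-minute blocks: 3, each 17982 frames → 53946.
Remaining 2 whole minutes in the current block: 1800 + 1 × 1798 = 3598 frames.
Within the current minute: 2 × 30 + 6 − 2 = 64 (labels ;00/;01 skipped at this minute). Total = 53946 + 3598 + 64 = 57608.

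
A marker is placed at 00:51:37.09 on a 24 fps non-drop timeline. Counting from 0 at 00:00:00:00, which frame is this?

frame 74337

Total seconds to the label: (0 × 3600 + 51 × 60 + 37) = 3097.
Frame index = 3097 × 24 + 9 = 74337.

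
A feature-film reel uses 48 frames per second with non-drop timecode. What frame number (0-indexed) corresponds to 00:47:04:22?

Total seconds to the label: (0 × 3600 + 47 × 60 + 4) = 2824.
Frame index = 2824 × 48 + 22 = 135574.

135574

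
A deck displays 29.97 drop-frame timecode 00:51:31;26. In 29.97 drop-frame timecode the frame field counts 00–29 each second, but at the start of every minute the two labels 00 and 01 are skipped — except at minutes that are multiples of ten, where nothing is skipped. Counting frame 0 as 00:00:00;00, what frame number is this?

92664

As if non-drop at 30 labels/s: (0 × 3600 + 51 × 60 + 31) × 30 + 26 = 92756.
Minute boundaries passed: 51; those not divisible by 10: 51 − 5 = 46; dropped labels = 2 × 46 = 92.
Actual frame index = 92756 − 92 = 92664.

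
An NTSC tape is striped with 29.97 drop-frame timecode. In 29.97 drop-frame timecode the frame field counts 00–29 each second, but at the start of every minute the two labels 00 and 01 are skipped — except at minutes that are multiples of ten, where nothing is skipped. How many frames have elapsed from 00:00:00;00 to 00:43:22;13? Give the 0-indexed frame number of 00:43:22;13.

77995

Complete 10-minute blocks: 4, each 17982 frames → 71928.
Remaining 3 whole minutes in the current block: 1800 + 2 × 1798 = 5396 frames.
Within the current minute: 22 × 30 + 13 − 2 = 671 (labels ;00/;01 skipped at this minute). Total = 71928 + 5396 + 671 = 77995.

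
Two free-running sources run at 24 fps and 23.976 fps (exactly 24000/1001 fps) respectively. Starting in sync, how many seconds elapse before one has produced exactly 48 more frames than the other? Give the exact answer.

2002 seconds

The gap grows by |24000/1001 − 24| = 24/1001 frames per second.
Time for a 48-frame gap: 48 ÷ (24/1001) = 2002 s.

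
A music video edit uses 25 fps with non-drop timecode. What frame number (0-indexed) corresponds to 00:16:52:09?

Total seconds to the label: (0 × 3600 + 16 × 60 + 52) = 1012.
Frame index = 1012 × 25 + 9 = 25309.

frame 25309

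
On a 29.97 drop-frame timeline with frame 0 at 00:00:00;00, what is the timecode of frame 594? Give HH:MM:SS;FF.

00:00:19;24

Each 10-minute DF block holds 10 × 60 × 30 − 9 × 2 = 17982 frames. 594 ÷ 17982 → 0 full blocks, remainder 594.
Within the partial block the first minute is 1800 frames and each further minute 1798, so 0 further minute boundaries passed. Total skipped labels = 18 × 0 + 2 × 0 = 0.
Non-drop label index = 594 + 0 = 594; at 30 labels/s that is 00:00:19:24, i.e. DF 00:00:19;24.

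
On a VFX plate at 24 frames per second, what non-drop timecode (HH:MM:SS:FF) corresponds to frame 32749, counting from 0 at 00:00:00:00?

00:22:44:13

32749 ÷ 24 = 1364 full seconds, remainder 13 frames.
1364 s = 0 h 22 min 44 s.
Timecode: 00:22:44:13.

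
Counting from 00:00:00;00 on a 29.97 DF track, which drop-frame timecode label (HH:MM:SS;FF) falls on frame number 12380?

Each 10-minute DF block holds 10 × 60 × 30 − 9 × 2 = 17982 frames. 12380 ÷ 17982 → 0 full blocks, remainder 12380.
Within the partial block the first minute is 1800 frames and each further minute 1798, so 6 further minute boundaries passed. Total skipped labels = 18 × 0 + 2 × 6 = 12.
Non-drop label index = 12380 + 12 = 12392; at 30 labels/s that is 00:06:53:02, i.e. DF 00:06:53;02.

00:06:53;02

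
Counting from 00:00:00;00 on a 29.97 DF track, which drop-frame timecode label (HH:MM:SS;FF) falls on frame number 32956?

00:18:19;20

Each 10-minute DF block holds 10 × 60 × 30 − 9 × 2 = 17982 frames. 32956 ÷ 17982 → 1 full block, remainder 14974.
Within the partial block the first minute is 1800 frames and each further minute 1798, so 8 further minute boundaries passed. Total skipped labels = 18 × 1 + 2 × 8 = 34.
Non-drop label index = 32956 + 34 = 32990; at 30 labels/s that is 00:18:19:20, i.e. DF 00:18:19;20.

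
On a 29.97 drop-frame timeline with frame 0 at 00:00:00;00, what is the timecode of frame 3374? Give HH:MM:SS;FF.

Each 10-minute DF block holds 10 × 60 × 30 − 9 × 2 = 17982 frames. 3374 ÷ 17982 → 0 full blocks, remainder 3374.
Within the partial block the first minute is 1800 frames and each further minute 1798, so 1 further minute boundary passed. Total skipped labels = 18 × 0 + 2 × 1 = 2.
Non-drop label index = 3374 + 2 = 3376; at 30 labels/s that is 00:01:52:16, i.e. DF 00:01:52;16.

00:01:52;16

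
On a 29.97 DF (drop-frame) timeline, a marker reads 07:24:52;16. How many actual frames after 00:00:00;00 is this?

Complete 10-minute blocks: 44, each 17982 frames → 791208.
Remaining 4 whole minutes in the current block: 1800 + 3 × 1798 = 7194 frames.
Within the current minute: 52 × 30 + 16 − 2 = 1574 (labels ;00/;01 skipped at this minute). Total = 791208 + 7194 + 1574 = 799976.

799976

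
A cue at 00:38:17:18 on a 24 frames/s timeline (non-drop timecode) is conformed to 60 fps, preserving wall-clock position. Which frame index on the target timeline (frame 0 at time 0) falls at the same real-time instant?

frame 137865

Source frame index: (0×3600 + 38×60 + 17) × 24 + 18 = 55146.
Real time: 55146 / (24) = 9191/4 s.
Target frame: (9191/4) × (60) = 137865.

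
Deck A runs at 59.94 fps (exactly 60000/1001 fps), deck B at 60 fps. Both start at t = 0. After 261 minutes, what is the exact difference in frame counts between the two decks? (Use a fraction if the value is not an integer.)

939600/1001 frames

261 min = 15660 s.
A emits 60000/1001 × 15660 = 939600000/1001 frames; B emits 60 × 15660 = 939600.
Difference = 939600/1001 frames (≈ 938.6613); B is ahead of A.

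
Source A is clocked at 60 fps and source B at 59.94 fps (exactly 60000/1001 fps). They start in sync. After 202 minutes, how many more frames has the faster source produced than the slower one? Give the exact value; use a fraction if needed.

727200/1001 frames

202 min = 12120 s.
A emits 60 × 12120 = 727200 frames; B emits 60000/1001 × 12120 = 727200000/1001.
Difference = 727200/1001 frames (≈ 726.4735); B is behind A.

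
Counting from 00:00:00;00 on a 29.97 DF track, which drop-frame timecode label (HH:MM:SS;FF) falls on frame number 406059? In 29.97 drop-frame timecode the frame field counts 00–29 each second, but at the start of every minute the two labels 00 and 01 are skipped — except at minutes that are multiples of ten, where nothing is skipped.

Each 10-minute DF block holds 10 × 60 × 30 − 9 × 2 = 17982 frames. 406059 ÷ 17982 → 22 full blocks, remainder 10455.
Within the partial block the first minute is 1800 frames and each further minute 1798, so 5 further minute boundaries passed. Total skipped labels = 18 × 22 + 2 × 5 = 406.
Non-drop label index = 406059 + 406 = 406465; at 30 labels/s that is 03:45:48:25, i.e. DF 03:45:48;25.

03:45:48;25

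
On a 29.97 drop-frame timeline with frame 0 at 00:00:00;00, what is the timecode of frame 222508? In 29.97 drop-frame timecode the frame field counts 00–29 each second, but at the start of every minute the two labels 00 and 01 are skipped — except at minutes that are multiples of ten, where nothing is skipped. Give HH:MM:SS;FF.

02:03:44;10

Each 10-minute DF block holds 10 × 60 × 30 − 9 × 2 = 17982 frames. 222508 ÷ 17982 → 12 full blocks, remainder 6724.
Within the partial block the first minute is 1800 frames and each further minute 1798, so 3 further minute boundaries passed. Total skipped labels = 18 × 12 + 2 × 3 = 222.
Non-drop label index = 222508 + 222 = 222730; at 30 labels/s that is 02:03:44:10, i.e. DF 02:03:44;10.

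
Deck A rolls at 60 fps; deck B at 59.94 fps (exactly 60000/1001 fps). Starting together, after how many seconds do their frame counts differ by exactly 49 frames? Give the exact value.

49049/60 seconds

The gap grows by |60000/1001 − 60| = 60/1001 frames per second.
Time for a 49-frame gap: 49 ÷ (60/1001) = 49049/60 s.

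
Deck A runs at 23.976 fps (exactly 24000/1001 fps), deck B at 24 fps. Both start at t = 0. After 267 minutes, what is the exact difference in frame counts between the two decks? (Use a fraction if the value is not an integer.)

384480/1001 frames

267 min = 16020 s.
A emits 24000/1001 × 16020 = 384480000/1001 frames; B emits 24 × 16020 = 384480.
Difference = 384480/1001 frames (≈ 384.0959); B is ahead of A.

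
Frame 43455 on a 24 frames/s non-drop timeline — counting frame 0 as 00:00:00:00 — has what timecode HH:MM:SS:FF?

00:30:10:15

43455 ÷ 24 = 1810 full seconds, remainder 15 frames.
1810 s = 0 h 30 min 10 s.
Timecode: 00:30:10:15.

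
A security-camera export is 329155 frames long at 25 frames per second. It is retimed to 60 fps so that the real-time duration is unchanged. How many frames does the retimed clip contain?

Frames at target rate = 329155 × (60) / (25) = 789972.

789972 frames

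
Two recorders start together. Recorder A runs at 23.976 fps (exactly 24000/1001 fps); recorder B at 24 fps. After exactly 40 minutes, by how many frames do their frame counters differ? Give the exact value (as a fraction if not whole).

57600/1001 frames

40 min = 2400 s.
A emits 24000/1001 × 2400 = 57600000/1001 frames; B emits 24 × 2400 = 57600.
Difference = 57600/1001 frames (≈ 57.5425); B is ahead of A.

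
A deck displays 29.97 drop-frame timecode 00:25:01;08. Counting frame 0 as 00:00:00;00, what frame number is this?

Complete 10-minute blocks: 2, each 17982 frames → 35964.
Remaining 5 whole minutes in the current block: 1800 + 4 × 1798 = 8992 frames.
Within the current minute: 1 × 30 + 8 − 2 = 36 (labels ;00/;01 skipped at this minute). Total = 35964 + 8992 + 36 = 44992.

44992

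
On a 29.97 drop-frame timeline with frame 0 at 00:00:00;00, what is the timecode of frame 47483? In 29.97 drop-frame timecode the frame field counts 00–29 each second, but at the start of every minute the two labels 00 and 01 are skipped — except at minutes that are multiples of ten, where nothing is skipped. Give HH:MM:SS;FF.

00:26:24;11

Each 10-minute DF block holds 10 × 60 × 30 − 9 × 2 = 17982 frames. 47483 ÷ 17982 → 2 full blocks, remainder 11519.
Within the partial block the first minute is 1800 frames and each further minute 1798, so 6 further minute boundaries passed. Total skipped labels = 18 × 2 + 2 × 6 = 48.
Non-drop label index = 47483 + 48 = 47531; at 30 labels/s that is 00:26:24:11, i.e. DF 00:26:24;11.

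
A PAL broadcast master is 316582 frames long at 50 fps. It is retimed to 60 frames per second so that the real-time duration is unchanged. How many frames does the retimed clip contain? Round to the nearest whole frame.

Frames at target rate = 316582 × (60) / (50) = 1899492/5 ≈ 379898.400.
Nearest whole frame: 379898.

379898 frames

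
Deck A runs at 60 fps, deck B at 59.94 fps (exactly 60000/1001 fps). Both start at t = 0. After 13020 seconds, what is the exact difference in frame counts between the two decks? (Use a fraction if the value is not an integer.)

A emits 60 × 13020 = 781200 frames; B emits 60000/1001 × 13020 = 111600000/143.
Difference = 111600/143 frames (≈ 780.4196); B is behind A.

111600/143 frames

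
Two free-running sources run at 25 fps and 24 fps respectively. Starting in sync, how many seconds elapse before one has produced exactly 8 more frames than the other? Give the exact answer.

The gap grows by |24 − 25| = 1 frame per second.
Time for a 8-frame gap: 8 ÷ (1) = 8 s.

8 seconds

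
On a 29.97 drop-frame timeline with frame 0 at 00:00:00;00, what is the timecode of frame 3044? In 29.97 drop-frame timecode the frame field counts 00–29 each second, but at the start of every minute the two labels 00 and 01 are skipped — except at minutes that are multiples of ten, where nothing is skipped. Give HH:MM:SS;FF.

Ten DF minutes hold 17982 frames, so frame 3044 lies in block 0 (frames 0–17981) with 3044 frames into that block.
The block's first minute is 1800 frames and the rest 1798 each; 3044 frames reaches minute 1, so 0 × 18 + 1 × 2 = 2 labels have been skipped so far.
Adding those back, label number 3044 + 2 = 3046 at 30 labels/s is 101 s + 16 f = 0 h 1 min 41 s frame 16, i.e. 00:01:41;16.

00:01:41;16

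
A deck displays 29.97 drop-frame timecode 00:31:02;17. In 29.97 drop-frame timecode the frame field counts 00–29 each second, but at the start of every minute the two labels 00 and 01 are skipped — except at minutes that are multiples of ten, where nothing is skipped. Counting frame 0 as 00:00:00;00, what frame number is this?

55821

As if non-drop at 30 labels/s: (0 × 3600 + 31 × 60 + 2) × 30 + 17 = 55877.
Minute boundaries passed: 31; those not divisible by 10: 31 − 3 = 28; dropped labels = 2 × 28 = 56.
Actual frame index = 55877 − 56 = 55821.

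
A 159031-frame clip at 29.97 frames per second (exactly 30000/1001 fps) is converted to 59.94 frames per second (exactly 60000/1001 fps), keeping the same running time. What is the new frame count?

318062 frames

Target frames = source frames × (target rate / source rate) = 159031 × (60000/1001)/(30000/1001) = 159031 × 2 = 318062.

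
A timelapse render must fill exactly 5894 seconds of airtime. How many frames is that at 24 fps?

141456 frames

Frames = 5894 × 24 = 141456.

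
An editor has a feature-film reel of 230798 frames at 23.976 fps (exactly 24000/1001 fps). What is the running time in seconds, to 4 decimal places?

9626.1999 seconds

Running time = 230798 × 1001/24000 = 115514399/12000 s ≈ 9626.1999 s.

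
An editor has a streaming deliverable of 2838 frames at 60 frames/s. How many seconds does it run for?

47.3 seconds

Running time = 2838 / (60) = 47.3 s.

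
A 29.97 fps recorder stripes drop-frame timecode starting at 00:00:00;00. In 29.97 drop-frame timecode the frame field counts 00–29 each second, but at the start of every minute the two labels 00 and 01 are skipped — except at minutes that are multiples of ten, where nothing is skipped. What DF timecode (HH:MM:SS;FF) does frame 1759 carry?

Ten DF minutes hold 17982 frames, so frame 1759 lies in block 0 (frames 0–17981) with 1759 frames into that block.
The block's first minute is 1800 frames and the rest 1798 each; 1759 frames reaches minute 0, so 0 × 18 + 0 × 2 = 0 labels have been skipped so far.
Adding those back, label number 1759 + 0 = 1759 at 30 labels/s is 58 s + 19 f = 0 h 0 min 58 s frame 19, i.e. 00:00:58;19.

00:00:58;19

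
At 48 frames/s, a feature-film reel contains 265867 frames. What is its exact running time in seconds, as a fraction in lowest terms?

265867/48 seconds

Running time = 265867 ÷ (48) = 265867 × 1/48 = 265867/48 s.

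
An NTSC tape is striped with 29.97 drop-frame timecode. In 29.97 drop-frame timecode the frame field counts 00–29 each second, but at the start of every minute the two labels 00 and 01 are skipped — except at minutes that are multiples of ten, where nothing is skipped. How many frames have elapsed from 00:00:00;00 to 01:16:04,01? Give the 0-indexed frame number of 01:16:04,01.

136783

Complete 10-minute blocks: 7, each 17982 frames → 125874.
Remaining 6 whole minutes in the current block: 1800 + 5 × 1798 = 10790 frames.
Within the current minute: 4 × 30 + 1 − 2 = 119 (labels ;00/;01 skipped at this minute). Total = 125874 + 10790 + 119 = 136783.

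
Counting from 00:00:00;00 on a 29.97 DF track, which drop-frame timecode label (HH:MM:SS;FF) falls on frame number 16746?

00:09:18;24

Each 10-minute DF block holds 10 × 60 × 30 − 9 × 2 = 17982 frames. 16746 ÷ 17982 → 0 full blocks, remainder 16746.
Within the partial block the first minute is 1800 frames and each further minute 1798, so 9 further minute boundaries passed. Total skipped labels = 18 × 0 + 2 × 9 = 18.
Non-drop label index = 16746 + 18 = 16764; at 30 labels/s that is 00:09:18:24, i.e. DF 00:09:18;24.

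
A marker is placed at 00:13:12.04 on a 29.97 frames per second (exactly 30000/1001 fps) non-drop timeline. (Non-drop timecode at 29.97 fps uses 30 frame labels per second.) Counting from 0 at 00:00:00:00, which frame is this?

Total seconds to the label: (0 × 3600 + 13 × 60 + 12) = 792.
Frame index = 792 × 30 + 4 = 23764.

23764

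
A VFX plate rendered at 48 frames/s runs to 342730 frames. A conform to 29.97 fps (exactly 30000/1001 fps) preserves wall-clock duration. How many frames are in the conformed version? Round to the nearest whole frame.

213992 frames

Frames at target rate = 342730 × (30000/1001) / (48) = 214206250/1001 ≈ 213992.258.
Nearest whole frame: 213992.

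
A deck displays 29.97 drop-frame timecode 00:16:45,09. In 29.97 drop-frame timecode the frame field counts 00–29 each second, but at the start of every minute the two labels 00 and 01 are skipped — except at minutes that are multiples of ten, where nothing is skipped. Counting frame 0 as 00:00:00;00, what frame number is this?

30129

Complete 10-minute blocks: 1, each 17982 frames → 17982.
Remaining 6 whole minutes in the current block: 1800 + 5 × 1798 = 10790 frames.
Within the current minute: 45 × 30 + 9 − 2 = 1357 (labels ;00/;01 skipped at this minute). Total = 17982 + 10790 + 1357 = 30129.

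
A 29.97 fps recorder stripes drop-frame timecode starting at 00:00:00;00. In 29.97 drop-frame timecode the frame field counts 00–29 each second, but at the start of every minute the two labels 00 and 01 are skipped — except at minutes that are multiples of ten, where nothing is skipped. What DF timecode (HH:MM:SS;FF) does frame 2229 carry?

00:01:14;11

Each 10-minute DF block holds 10 × 60 × 30 − 9 × 2 = 17982 frames. 2229 ÷ 17982 → 0 full blocks, remainder 2229.
Within the partial block the first minute is 1800 frames and each further minute 1798, so 1 further minute boundary passed. Total skipped labels = 18 × 0 + 2 × 1 = 2.
Non-drop label index = 2229 + 2 = 2231; at 30 labels/s that is 00:01:14:11, i.e. DF 00:01:14;11.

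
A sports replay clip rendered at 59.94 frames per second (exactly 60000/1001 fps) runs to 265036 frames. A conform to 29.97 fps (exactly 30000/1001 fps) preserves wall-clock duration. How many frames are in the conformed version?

132518 frames

Target frames = source frames × (target rate / source rate) = 265036 × (30000/1001)/(60000/1001) = 265036 × 1/2 = 132518.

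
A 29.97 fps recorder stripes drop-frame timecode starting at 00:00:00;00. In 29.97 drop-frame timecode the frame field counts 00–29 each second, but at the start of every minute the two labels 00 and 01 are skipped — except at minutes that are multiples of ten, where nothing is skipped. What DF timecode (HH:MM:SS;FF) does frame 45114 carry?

00:25:05;10

Ten DF minutes hold 17982 frames, so frame 45114 lies in block 2 (frames 35964–53945) with 9150 frames into that block.
The block's first minute is 1800 frames and the rest 1798 each; 9150 frames reaches minute 5, so 2 × 18 + 5 × 2 = 46 labels have been skipped so far.
Adding those back, label number 45114 + 46 = 45160 at 30 labels/s is 1505 s + 10 f = 0 h 25 min 5 s frame 10, i.e. 00:25:05;10.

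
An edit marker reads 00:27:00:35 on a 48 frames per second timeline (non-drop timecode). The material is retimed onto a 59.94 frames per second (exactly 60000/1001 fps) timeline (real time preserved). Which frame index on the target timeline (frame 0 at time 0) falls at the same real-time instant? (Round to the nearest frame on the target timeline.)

frame 97147

Source frame index: (0×3600 + 27×60 + 0) × 48 + 35 = 77795.
Real time: 77795 / (48) = 77795/48 s.
Target frame: (77795/48) × (60000/1001) = 97243750/1001 ≈ 97146.603 → 97147.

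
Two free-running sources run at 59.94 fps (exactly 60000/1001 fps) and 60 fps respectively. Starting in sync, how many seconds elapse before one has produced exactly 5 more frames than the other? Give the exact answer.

The gap grows by |60 − 60000/1001| = 60/1001 frames per second.
Time for a 5-frame gap: 5 ÷ (60/1001) = 1001/12 s.

1001/12 seconds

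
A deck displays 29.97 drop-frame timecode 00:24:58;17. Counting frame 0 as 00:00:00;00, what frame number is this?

Complete 10-minute blocks: 2, each 17982 frames → 35964.
Remaining 4 whole minutes in the current block: 1800 + 3 × 1798 = 7194 frames.
Within the current minute: 58 × 30 + 17 − 2 = 1755 (labels ;00/;01 skipped at this minute). Total = 35964 + 7194 + 1755 = 44913.

44913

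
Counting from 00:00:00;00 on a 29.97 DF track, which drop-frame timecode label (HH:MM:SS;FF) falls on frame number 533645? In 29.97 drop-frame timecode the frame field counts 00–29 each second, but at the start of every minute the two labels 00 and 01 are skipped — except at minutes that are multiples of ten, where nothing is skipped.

04:56:45;29

Ten DF minutes hold 17982 frames, so frame 533645 lies in block 29 (frames 521478–539459) with 12167 frames into that block.
The block's first minute is 1800 frames and the rest 1798 each; 12167 frames reaches minute 6, so 29 × 18 + 6 × 2 = 534 labels have been skipped so far.
Adding those back, label number 533645 + 534 = 534179 at 30 labels/s is 17805 s + 29 f = 4 h 56 min 45 s frame 29, i.e. 04:56:45;29.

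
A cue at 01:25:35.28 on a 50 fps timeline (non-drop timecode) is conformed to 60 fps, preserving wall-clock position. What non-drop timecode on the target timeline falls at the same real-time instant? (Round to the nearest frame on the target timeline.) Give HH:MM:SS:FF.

01:25:35:34

Source frame index: (1×3600 + 25×60 + 35) × 50 + 28 = 256778.
Real time: 256778 / (50) = 128389/25 s.
Target frame: (128389/25) × (60) = 1540668/5 ≈ 308133.600 → 308134.
At 60 labels/s: frame 308134 → 01:25:35:34.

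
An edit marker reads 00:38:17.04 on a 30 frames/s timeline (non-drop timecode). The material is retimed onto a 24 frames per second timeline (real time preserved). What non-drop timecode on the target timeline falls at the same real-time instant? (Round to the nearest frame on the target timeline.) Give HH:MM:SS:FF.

00:38:17:03

Source frame index: (0×3600 + 38×60 + 17) × 30 + 4 = 68914.
Real time: 68914 / (30) = 34457/15 s.
Target frame: (34457/15) × (24) = 275656/5 ≈ 55131.200 → 55131.
At 24 labels/s: frame 55131 → 00:38:17:03.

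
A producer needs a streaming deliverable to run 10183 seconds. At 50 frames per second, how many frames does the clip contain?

509150 frames

Frames = 10183 × 50 = 509150.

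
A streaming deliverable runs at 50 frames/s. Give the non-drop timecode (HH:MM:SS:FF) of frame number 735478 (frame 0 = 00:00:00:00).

04:05:09:28

735478 ÷ 50 = 14709 full seconds, remainder 28 frames.
14709 s = 4 h 5 min 9 s.
Timecode: 04:05:09:28.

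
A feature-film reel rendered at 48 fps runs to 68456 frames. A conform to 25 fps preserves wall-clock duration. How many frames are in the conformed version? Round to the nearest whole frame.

35654 frames

Frames at target rate = 68456 × (25) / (48) = 213925/6 ≈ 35654.167.
Nearest whole frame: 35654.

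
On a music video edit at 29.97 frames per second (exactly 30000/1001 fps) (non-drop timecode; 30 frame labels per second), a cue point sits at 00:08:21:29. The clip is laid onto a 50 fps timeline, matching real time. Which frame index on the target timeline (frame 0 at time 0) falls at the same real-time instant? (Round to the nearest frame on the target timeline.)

frame 25123

Source frame index: (0×3600 + 8×60 + 21) × 30 + 29 = 15059.
Real time: 15059 / (30000/1001) = 15074059/30000 s.
Target frame: (15074059/30000) × (50) = 15074059/600 ≈ 25123.432 → 25123.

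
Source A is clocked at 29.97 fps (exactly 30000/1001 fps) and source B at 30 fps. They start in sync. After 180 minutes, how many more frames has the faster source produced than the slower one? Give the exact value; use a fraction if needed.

324000/1001 frames

180 min = 10800 s.
A emits 30000/1001 × 10800 = 324000000/1001 frames; B emits 30 × 10800 = 324000.
Difference = 324000/1001 frames (≈ 323.6763); B is ahead of A.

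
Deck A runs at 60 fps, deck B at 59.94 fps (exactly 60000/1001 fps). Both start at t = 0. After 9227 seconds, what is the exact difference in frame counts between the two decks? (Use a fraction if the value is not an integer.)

553620/1001 frames

A emits 60 × 9227 = 553620 frames; B emits 60000/1001 × 9227 = 553620000/1001.
Difference = 553620/1001 frames (≈ 553.0669); B is behind A.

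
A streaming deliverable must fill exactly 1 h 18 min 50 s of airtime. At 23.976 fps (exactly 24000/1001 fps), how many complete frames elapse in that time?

113406 frames

1 h 18 min 50 s = 4730 s.
Frames = 4730 × 24000/1001 = 10320000/91 ≈ 113406.5934.
Complete frames: 113406.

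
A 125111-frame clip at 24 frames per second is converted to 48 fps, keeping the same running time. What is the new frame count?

Target frames = source frames × (target rate / source rate) = 125111 × (48)/(24) = 125111 × 2 = 250222.

250222 frames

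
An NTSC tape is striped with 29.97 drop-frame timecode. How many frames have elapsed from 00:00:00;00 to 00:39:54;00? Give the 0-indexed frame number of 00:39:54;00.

71748

As if non-drop at 30 labels/s: (0 × 3600 + 39 × 60 + 54) × 30 + 0 = 71820.
Minute boundaries passed: 39; those not divisible by 10: 39 − 3 = 36; dropped labels = 2 × 36 = 72.
Actual frame index = 71820 − 72 = 71748.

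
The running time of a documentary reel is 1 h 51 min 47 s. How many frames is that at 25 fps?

167675 frames

1 h 51 min 47 s = 6707 s.
Frames = 6707 × 25 = 167675.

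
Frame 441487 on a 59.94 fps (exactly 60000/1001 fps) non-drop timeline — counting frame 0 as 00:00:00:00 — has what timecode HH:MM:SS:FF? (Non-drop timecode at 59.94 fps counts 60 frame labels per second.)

02:02:38:07

441487 ÷ 60 = 7358 full seconds, remainder 7 frames.
7358 s = 2 h 2 min 38 s.
Timecode: 02:02:38:07.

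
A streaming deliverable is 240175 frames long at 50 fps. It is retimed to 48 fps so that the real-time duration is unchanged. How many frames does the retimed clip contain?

Target frames = source frames × (target rate / source rate) = 240175 × (48)/(50) = 240175 × 24/25 = 230568.

230568 frames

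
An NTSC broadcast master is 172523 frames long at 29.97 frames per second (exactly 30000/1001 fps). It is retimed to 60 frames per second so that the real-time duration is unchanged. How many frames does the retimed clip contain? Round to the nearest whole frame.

345391 frames

Frames at target rate = 172523 × (60) / (30000/1001) = 172695523/500 ≈ 345391.046.
Nearest whole frame: 345391.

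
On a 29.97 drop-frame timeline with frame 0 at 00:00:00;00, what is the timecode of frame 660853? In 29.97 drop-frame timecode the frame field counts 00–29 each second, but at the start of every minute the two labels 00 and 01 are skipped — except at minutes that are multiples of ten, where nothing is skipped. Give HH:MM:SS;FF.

Each 10-minute DF block holds 10 × 60 × 30 − 9 × 2 = 17982 frames. 660853 ÷ 17982 → 36 full blocks, remainder 13501.
Within the partial block the first minute is 1800 frames and each further minute 1798, so 7 further minute boundaries passed. Total skipped labels = 18 × 36 + 2 × 7 = 662.
Non-drop label index = 660853 + 662 = 661515; at 30 labels/s that is 06:07:30:15, i.e. DF 06:07:30;15.

06:07:30;15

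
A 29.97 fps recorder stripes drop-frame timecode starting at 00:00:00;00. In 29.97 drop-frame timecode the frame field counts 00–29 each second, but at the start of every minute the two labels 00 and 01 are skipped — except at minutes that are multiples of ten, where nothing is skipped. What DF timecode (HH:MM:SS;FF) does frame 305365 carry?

02:49:49;01

Each 10-minute DF block holds 10 × 60 × 30 − 9 × 2 = 17982 frames. 305365 ÷ 17982 → 16 full blocks, remainder 17653.
Within the partial block the first minute is 1800 frames and each further minute 1798, so 9 further minute boundaries passed. Total skipped labels = 18 × 16 + 2 × 9 = 306.
Non-drop label index = 305365 + 306 = 305671; at 30 labels/s that is 02:49:49:01, i.e. DF 02:49:49;01.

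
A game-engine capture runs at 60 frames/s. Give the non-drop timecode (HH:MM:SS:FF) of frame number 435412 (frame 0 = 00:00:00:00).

02:00:56:52

435412 ÷ 60 = 7256 full seconds, remainder 52 frames.
7256 s = 2 h 0 min 56 s.
Timecode: 02:00:56:52.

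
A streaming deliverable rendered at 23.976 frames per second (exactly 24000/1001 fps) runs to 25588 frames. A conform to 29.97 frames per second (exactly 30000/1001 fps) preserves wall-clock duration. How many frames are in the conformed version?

31985 frames

Target frames = source frames × (target rate / source rate) = 25588 × (30000/1001)/(24000/1001) = 25588 × 5/4 = 31985.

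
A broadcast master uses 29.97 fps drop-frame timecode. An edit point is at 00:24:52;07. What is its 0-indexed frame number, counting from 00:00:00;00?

As if non-drop at 30 labels/s: (0 × 3600 + 24 × 60 + 52) × 30 + 7 = 44767.
Minute boundaries passed: 24; those not divisible by 10: 24 − 2 = 22; dropped labels = 2 × 22 = 44.
Actual frame index = 44767 − 44 = 44723.

44723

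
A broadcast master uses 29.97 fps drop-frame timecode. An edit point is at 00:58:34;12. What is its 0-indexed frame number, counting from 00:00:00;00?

Complete 10-minute blocks: 5, each 17982 frames → 89910.
Remaining 8 whole minutes in the current block: 1800 + 7 × 1798 = 14386 frames.
Within the current minute: 34 × 30 + 12 − 2 = 1030 (labels ;00/;01 skipped at this minute). Total = 89910 + 14386 + 1030 = 105326.

105326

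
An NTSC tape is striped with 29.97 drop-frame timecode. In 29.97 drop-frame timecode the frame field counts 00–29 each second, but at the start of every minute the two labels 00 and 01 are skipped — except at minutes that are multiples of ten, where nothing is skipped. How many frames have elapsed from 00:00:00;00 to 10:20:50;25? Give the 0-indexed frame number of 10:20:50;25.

As if non-drop at 30 labels/s: (10 × 3600 + 20 × 60 + 50) × 30 + 25 = 1117525.
Minute boundaries passed: 620; those not divisible by 10: 620 − 62 = 558; dropped labels = 2 × 558 = 1116.
Actual frame index = 1117525 − 1116 = 1116409.

1116409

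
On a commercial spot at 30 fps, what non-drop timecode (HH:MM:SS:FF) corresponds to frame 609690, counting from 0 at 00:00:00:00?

05:38:43:00

609690 ÷ 30 = 20323 full seconds, remainder 0 frames.
20323 s = 5 h 38 min 43 s.
Timecode: 05:38:43:00.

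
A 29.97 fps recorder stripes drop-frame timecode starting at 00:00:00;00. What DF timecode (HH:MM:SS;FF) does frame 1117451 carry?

10:21:25;19

Ten DF minutes hold 17982 frames, so frame 1117451 lies in block 62 (frames 1114884–1132865) with 2567 frames into that block.
The block's first minute is 1800 frames and the rest 1798 each; 2567 frames reaches minute 1, so 62 × 18 + 1 × 2 = 1118 labels have been skipped so far.
Adding those back, label number 1117451 + 1118 = 1118569 at 30 labels/s is 37285 s + 19 f = 10 h 21 min 25 s frame 19, i.e. 10:21:25;19.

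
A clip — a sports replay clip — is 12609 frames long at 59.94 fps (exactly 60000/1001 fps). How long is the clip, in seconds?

210.36015 seconds

Running time = 12609 / (60000/1001) = 210.36015 s.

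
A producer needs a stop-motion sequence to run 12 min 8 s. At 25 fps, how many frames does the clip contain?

12 min 8 s = 728 s.
Frames = 728 × 25 = 18200.

18200 frames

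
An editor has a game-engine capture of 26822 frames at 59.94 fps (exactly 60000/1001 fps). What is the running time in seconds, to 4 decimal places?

Running time = 26822 × 1001/60000 = 13424411/30000 s ≈ 447.4804 s.

447.4804 seconds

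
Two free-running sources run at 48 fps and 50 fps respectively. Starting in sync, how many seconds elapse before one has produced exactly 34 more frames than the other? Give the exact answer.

17 seconds

The gap grows by |50 − 48| = 2 frames per second.
Time for a 34-frame gap: 34 ÷ (2) = 17 s.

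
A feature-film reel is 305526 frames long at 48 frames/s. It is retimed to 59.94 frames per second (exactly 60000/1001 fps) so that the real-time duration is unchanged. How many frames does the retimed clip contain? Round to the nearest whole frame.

Frames at target rate = 305526 × (60000/1001) / (48) = 29377500/77 ≈ 381525.974.
Nearest whole frame: 381526.

381526 frames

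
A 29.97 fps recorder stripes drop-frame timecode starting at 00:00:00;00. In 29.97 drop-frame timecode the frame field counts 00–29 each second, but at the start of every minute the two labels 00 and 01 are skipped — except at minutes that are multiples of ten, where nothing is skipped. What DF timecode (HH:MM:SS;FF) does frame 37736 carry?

Each 10-minute DF block holds 10 × 60 × 30 − 9 × 2 = 17982 frames. 37736 ÷ 17982 → 2 full blocks, remainder 1772.
Within the partial block the first minute is 1800 frames and each further minute 1798, so 0 further minute boundaries passed. Total skipped labels = 18 × 2 + 2 × 0 = 36.
Non-drop label index = 37736 + 36 = 37772; at 30 labels/s that is 00:20:59:02, i.e. DF 00:20:59;02.

00:20:59;02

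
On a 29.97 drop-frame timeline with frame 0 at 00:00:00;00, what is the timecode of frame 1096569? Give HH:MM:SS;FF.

Ten DF minutes hold 17982 frames, so frame 1096569 lies in block 60 (frames 1078920–1096901) with 17649 frames into that block.
The block's first minute is 1800 frames and the rest 1798 each; 17649 frames reaches minute 9, so 60 × 18 + 9 × 2 = 1098 labels have been skipped so far.
Adding those back, label number 1096569 + 1098 = 1097667 at 30 labels/s is 36588 s + 27 f = 10 h 9 min 48 s frame 27, i.e. 10:09:48;27.

10:09:48;27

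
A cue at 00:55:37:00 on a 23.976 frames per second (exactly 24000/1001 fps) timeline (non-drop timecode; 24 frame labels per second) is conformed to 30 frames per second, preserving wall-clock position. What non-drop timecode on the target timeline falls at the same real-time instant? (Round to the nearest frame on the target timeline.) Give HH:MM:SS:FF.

Source frame index: (0×3600 + 55×60 + 37) × 24 + 0 = 80088.
Real time: 80088 / (24000/1001) = 3340337/1000 s.
Target frame: (3340337/1000) × (30) = 10021011/100 ≈ 100210.110 → 100210.
At 30 labels/s: frame 100210 → 00:55:40:10.

00:55:40:10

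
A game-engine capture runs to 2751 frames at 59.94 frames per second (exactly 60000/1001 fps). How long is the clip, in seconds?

Running time = 2751 / (60000/1001) = 45.89585 s.

45.89585 seconds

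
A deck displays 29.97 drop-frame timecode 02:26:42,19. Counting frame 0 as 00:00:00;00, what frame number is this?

263815

As if non-drop at 30 labels/s: (2 × 3600 + 26 × 60 + 42) × 30 + 19 = 264079.
Minute boundaries passed: 146; those not divisible by 10: 146 − 14 = 132; dropped labels = 2 × 132 = 264.
Actual frame index = 264079 − 264 = 263815.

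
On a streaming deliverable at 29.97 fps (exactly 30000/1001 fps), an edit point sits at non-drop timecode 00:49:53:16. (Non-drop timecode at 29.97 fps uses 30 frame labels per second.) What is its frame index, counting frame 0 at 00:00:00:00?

frame 89806

Total seconds to the label: (0 × 3600 + 49 × 60 + 53) = 2993.
Frame index = 2993 × 30 + 16 = 89806.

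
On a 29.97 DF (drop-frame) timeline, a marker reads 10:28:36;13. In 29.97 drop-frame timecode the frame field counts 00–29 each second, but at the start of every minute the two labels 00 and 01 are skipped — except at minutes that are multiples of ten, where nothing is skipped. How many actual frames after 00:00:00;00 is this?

Complete 10-minute blocks: 62, each 17982 frames → 1114884.
Remaining 8 whole minutes in the current block: 1800 + 7 × 1798 = 14386 frames.
Within the current minute: 36 × 30 + 13 − 2 = 1091 (labels ;00/;01 skipped at this minute). Total = 1114884 + 14386 + 1091 = 1130361.

1130361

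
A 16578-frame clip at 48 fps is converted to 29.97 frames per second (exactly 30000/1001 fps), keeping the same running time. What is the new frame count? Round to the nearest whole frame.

Frames at target rate = 16578 × (30000/1001) / (48) = 10361250/1001 ≈ 10350.899.
Nearest whole frame: 10351.

10351 frames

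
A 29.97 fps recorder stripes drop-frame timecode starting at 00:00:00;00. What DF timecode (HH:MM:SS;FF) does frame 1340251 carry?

12:25:19;23

Ten DF minutes hold 17982 frames, so frame 1340251 lies in block 74 (frames 1330668–1348649) with 9583 frames into that block.
The block's first minute is 1800 frames and the rest 1798 each; 9583 frames reaches minute 5, so 74 × 18 + 5 × 2 = 1342 labels have been skipped so far.
Adding those back, label number 1340251 + 1342 = 1341593 at 30 labels/s is 44719 s + 23 f = 12 h 25 min 19 s frame 23, i.e. 12:25:19;23.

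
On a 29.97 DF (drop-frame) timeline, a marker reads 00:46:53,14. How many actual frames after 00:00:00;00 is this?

As if non-drop at 30 labels/s: (0 × 3600 + 46 × 60 + 53) × 30 + 14 = 84404.
Minute boundaries passed: 46; those not divisible by 10: 46 − 4 = 42; dropped labels = 2 × 42 = 84.
Actual frame index = 84404 − 84 = 84320.

84320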